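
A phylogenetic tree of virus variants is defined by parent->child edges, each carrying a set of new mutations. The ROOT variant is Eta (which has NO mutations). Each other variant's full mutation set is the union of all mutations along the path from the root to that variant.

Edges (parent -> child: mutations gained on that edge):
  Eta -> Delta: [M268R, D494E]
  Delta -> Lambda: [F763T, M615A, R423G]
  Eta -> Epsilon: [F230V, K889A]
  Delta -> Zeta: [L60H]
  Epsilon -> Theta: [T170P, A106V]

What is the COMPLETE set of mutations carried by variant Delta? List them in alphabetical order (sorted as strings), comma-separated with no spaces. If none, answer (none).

Answer: D494E,M268R

Derivation:
At Eta: gained [] -> total []
At Delta: gained ['M268R', 'D494E'] -> total ['D494E', 'M268R']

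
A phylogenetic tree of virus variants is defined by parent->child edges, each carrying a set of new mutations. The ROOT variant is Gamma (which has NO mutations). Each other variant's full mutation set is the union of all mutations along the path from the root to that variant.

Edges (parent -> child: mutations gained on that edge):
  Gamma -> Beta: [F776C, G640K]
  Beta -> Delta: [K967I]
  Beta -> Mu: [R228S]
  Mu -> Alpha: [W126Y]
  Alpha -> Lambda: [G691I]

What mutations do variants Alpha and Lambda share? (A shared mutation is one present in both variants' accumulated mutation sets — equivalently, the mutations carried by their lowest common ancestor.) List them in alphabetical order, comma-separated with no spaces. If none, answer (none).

Accumulating mutations along path to Alpha:
  At Gamma: gained [] -> total []
  At Beta: gained ['F776C', 'G640K'] -> total ['F776C', 'G640K']
  At Mu: gained ['R228S'] -> total ['F776C', 'G640K', 'R228S']
  At Alpha: gained ['W126Y'] -> total ['F776C', 'G640K', 'R228S', 'W126Y']
Mutations(Alpha) = ['F776C', 'G640K', 'R228S', 'W126Y']
Accumulating mutations along path to Lambda:
  At Gamma: gained [] -> total []
  At Beta: gained ['F776C', 'G640K'] -> total ['F776C', 'G640K']
  At Mu: gained ['R228S'] -> total ['F776C', 'G640K', 'R228S']
  At Alpha: gained ['W126Y'] -> total ['F776C', 'G640K', 'R228S', 'W126Y']
  At Lambda: gained ['G691I'] -> total ['F776C', 'G640K', 'G691I', 'R228S', 'W126Y']
Mutations(Lambda) = ['F776C', 'G640K', 'G691I', 'R228S', 'W126Y']
Intersection: ['F776C', 'G640K', 'R228S', 'W126Y'] ∩ ['F776C', 'G640K', 'G691I', 'R228S', 'W126Y'] = ['F776C', 'G640K', 'R228S', 'W126Y']

Answer: F776C,G640K,R228S,W126Y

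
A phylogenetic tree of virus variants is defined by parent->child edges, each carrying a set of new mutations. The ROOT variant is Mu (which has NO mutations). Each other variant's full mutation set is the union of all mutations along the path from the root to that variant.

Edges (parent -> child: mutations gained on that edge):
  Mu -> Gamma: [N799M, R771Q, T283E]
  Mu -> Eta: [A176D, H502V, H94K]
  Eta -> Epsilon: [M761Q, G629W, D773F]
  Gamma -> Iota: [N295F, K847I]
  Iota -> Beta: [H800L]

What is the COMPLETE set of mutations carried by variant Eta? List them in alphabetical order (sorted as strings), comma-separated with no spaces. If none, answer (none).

Answer: A176D,H502V,H94K

Derivation:
At Mu: gained [] -> total []
At Eta: gained ['A176D', 'H502V', 'H94K'] -> total ['A176D', 'H502V', 'H94K']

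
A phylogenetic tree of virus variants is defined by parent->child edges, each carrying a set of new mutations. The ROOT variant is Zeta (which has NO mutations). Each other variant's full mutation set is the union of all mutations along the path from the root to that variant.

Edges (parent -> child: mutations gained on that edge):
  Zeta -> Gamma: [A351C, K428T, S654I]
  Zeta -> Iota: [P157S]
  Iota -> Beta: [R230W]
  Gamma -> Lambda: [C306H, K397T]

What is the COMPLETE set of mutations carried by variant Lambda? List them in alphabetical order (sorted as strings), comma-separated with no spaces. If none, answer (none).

At Zeta: gained [] -> total []
At Gamma: gained ['A351C', 'K428T', 'S654I'] -> total ['A351C', 'K428T', 'S654I']
At Lambda: gained ['C306H', 'K397T'] -> total ['A351C', 'C306H', 'K397T', 'K428T', 'S654I']

Answer: A351C,C306H,K397T,K428T,S654I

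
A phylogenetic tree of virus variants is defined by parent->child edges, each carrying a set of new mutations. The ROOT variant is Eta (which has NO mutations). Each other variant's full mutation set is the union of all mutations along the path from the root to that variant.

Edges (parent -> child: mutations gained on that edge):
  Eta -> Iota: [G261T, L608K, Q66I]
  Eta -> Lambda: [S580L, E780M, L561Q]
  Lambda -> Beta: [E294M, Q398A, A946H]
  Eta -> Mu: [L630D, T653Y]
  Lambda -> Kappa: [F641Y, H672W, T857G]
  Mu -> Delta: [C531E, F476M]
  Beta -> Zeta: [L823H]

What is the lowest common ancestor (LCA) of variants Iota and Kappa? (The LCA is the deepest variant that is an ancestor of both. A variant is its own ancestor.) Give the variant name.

Path from root to Iota: Eta -> Iota
  ancestors of Iota: {Eta, Iota}
Path from root to Kappa: Eta -> Lambda -> Kappa
  ancestors of Kappa: {Eta, Lambda, Kappa}
Common ancestors: {Eta}
Walk up from Kappa: Kappa (not in ancestors of Iota), Lambda (not in ancestors of Iota), Eta (in ancestors of Iota)
Deepest common ancestor (LCA) = Eta

Answer: Eta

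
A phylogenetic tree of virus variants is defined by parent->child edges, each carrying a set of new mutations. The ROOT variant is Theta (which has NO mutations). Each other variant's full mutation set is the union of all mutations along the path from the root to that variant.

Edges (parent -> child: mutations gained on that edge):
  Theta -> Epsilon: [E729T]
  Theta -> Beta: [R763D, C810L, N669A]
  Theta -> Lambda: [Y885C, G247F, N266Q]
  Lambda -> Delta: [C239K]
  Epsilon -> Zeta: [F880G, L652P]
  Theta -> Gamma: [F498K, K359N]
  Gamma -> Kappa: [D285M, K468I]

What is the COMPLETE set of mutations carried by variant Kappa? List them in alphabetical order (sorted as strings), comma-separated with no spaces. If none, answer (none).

Answer: D285M,F498K,K359N,K468I

Derivation:
At Theta: gained [] -> total []
At Gamma: gained ['F498K', 'K359N'] -> total ['F498K', 'K359N']
At Kappa: gained ['D285M', 'K468I'] -> total ['D285M', 'F498K', 'K359N', 'K468I']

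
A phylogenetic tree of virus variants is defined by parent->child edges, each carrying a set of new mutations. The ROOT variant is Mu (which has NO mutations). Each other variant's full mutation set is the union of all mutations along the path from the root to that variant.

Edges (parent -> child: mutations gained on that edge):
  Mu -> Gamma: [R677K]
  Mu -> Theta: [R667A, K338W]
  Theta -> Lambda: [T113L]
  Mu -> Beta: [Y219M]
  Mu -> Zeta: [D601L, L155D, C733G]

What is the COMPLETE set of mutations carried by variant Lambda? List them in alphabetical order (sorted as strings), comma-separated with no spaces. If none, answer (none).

At Mu: gained [] -> total []
At Theta: gained ['R667A', 'K338W'] -> total ['K338W', 'R667A']
At Lambda: gained ['T113L'] -> total ['K338W', 'R667A', 'T113L']

Answer: K338W,R667A,T113L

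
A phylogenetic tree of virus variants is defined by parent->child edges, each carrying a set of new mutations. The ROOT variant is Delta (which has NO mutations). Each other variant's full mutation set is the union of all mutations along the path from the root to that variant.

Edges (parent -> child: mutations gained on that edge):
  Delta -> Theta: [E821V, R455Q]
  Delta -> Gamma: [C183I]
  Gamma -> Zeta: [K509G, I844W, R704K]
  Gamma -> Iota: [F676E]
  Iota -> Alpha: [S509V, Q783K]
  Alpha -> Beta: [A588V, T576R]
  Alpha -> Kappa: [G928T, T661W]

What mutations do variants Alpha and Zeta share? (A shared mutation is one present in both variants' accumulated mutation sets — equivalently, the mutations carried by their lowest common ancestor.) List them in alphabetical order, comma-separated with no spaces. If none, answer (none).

Answer: C183I

Derivation:
Accumulating mutations along path to Alpha:
  At Delta: gained [] -> total []
  At Gamma: gained ['C183I'] -> total ['C183I']
  At Iota: gained ['F676E'] -> total ['C183I', 'F676E']
  At Alpha: gained ['S509V', 'Q783K'] -> total ['C183I', 'F676E', 'Q783K', 'S509V']
Mutations(Alpha) = ['C183I', 'F676E', 'Q783K', 'S509V']
Accumulating mutations along path to Zeta:
  At Delta: gained [] -> total []
  At Gamma: gained ['C183I'] -> total ['C183I']
  At Zeta: gained ['K509G', 'I844W', 'R704K'] -> total ['C183I', 'I844W', 'K509G', 'R704K']
Mutations(Zeta) = ['C183I', 'I844W', 'K509G', 'R704K']
Intersection: ['C183I', 'F676E', 'Q783K', 'S509V'] ∩ ['C183I', 'I844W', 'K509G', 'R704K'] = ['C183I']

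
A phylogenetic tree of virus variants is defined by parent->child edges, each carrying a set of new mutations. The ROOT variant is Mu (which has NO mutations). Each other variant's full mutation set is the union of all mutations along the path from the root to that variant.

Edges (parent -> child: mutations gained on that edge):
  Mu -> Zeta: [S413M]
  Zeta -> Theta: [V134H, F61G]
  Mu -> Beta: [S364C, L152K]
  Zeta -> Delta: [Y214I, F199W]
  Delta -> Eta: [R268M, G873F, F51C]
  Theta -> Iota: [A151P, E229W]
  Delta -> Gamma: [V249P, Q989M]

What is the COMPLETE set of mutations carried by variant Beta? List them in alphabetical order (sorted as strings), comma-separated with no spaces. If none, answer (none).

Answer: L152K,S364C

Derivation:
At Mu: gained [] -> total []
At Beta: gained ['S364C', 'L152K'] -> total ['L152K', 'S364C']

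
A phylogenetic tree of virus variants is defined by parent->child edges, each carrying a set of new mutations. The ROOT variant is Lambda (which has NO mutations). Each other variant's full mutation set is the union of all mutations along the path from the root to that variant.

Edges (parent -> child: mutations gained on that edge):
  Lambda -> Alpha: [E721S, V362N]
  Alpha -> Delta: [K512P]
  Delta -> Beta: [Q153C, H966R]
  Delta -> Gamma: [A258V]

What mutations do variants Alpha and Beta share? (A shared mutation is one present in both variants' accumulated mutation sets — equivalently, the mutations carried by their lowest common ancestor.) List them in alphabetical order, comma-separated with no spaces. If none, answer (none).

Answer: E721S,V362N

Derivation:
Accumulating mutations along path to Alpha:
  At Lambda: gained [] -> total []
  At Alpha: gained ['E721S', 'V362N'] -> total ['E721S', 'V362N']
Mutations(Alpha) = ['E721S', 'V362N']
Accumulating mutations along path to Beta:
  At Lambda: gained [] -> total []
  At Alpha: gained ['E721S', 'V362N'] -> total ['E721S', 'V362N']
  At Delta: gained ['K512P'] -> total ['E721S', 'K512P', 'V362N']
  At Beta: gained ['Q153C', 'H966R'] -> total ['E721S', 'H966R', 'K512P', 'Q153C', 'V362N']
Mutations(Beta) = ['E721S', 'H966R', 'K512P', 'Q153C', 'V362N']
Intersection: ['E721S', 'V362N'] ∩ ['E721S', 'H966R', 'K512P', 'Q153C', 'V362N'] = ['E721S', 'V362N']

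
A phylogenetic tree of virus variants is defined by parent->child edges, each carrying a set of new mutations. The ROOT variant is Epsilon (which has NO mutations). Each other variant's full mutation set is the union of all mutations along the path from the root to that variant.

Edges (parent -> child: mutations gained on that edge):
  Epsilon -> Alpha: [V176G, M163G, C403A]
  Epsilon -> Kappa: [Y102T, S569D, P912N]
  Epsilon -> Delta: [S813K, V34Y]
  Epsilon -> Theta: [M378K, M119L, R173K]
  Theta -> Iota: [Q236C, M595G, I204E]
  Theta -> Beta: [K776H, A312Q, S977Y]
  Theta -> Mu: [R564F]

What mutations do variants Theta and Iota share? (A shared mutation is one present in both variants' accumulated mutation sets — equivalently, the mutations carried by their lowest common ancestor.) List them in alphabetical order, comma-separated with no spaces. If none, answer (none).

Answer: M119L,M378K,R173K

Derivation:
Accumulating mutations along path to Theta:
  At Epsilon: gained [] -> total []
  At Theta: gained ['M378K', 'M119L', 'R173K'] -> total ['M119L', 'M378K', 'R173K']
Mutations(Theta) = ['M119L', 'M378K', 'R173K']
Accumulating mutations along path to Iota:
  At Epsilon: gained [] -> total []
  At Theta: gained ['M378K', 'M119L', 'R173K'] -> total ['M119L', 'M378K', 'R173K']
  At Iota: gained ['Q236C', 'M595G', 'I204E'] -> total ['I204E', 'M119L', 'M378K', 'M595G', 'Q236C', 'R173K']
Mutations(Iota) = ['I204E', 'M119L', 'M378K', 'M595G', 'Q236C', 'R173K']
Intersection: ['M119L', 'M378K', 'R173K'] ∩ ['I204E', 'M119L', 'M378K', 'M595G', 'Q236C', 'R173K'] = ['M119L', 'M378K', 'R173K']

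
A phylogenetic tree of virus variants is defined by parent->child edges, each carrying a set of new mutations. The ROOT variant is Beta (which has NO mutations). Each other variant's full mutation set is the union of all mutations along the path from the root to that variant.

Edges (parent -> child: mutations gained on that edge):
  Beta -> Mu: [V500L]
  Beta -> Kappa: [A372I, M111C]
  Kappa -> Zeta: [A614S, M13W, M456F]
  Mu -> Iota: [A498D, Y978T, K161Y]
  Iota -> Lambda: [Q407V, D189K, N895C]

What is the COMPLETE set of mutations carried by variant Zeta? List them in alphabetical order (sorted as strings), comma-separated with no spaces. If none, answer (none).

At Beta: gained [] -> total []
At Kappa: gained ['A372I', 'M111C'] -> total ['A372I', 'M111C']
At Zeta: gained ['A614S', 'M13W', 'M456F'] -> total ['A372I', 'A614S', 'M111C', 'M13W', 'M456F']

Answer: A372I,A614S,M111C,M13W,M456F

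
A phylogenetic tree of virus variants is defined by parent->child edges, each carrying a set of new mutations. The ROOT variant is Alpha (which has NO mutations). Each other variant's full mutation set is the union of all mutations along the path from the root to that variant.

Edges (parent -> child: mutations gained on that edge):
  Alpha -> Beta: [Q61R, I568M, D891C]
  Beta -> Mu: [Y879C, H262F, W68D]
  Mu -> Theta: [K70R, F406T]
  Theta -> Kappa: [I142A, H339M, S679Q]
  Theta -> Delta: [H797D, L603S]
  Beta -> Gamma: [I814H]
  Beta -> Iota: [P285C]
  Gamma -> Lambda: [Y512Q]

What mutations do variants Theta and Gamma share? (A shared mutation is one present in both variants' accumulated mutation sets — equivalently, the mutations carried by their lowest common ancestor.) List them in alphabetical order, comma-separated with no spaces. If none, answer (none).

Answer: D891C,I568M,Q61R

Derivation:
Accumulating mutations along path to Theta:
  At Alpha: gained [] -> total []
  At Beta: gained ['Q61R', 'I568M', 'D891C'] -> total ['D891C', 'I568M', 'Q61R']
  At Mu: gained ['Y879C', 'H262F', 'W68D'] -> total ['D891C', 'H262F', 'I568M', 'Q61R', 'W68D', 'Y879C']
  At Theta: gained ['K70R', 'F406T'] -> total ['D891C', 'F406T', 'H262F', 'I568M', 'K70R', 'Q61R', 'W68D', 'Y879C']
Mutations(Theta) = ['D891C', 'F406T', 'H262F', 'I568M', 'K70R', 'Q61R', 'W68D', 'Y879C']
Accumulating mutations along path to Gamma:
  At Alpha: gained [] -> total []
  At Beta: gained ['Q61R', 'I568M', 'D891C'] -> total ['D891C', 'I568M', 'Q61R']
  At Gamma: gained ['I814H'] -> total ['D891C', 'I568M', 'I814H', 'Q61R']
Mutations(Gamma) = ['D891C', 'I568M', 'I814H', 'Q61R']
Intersection: ['D891C', 'F406T', 'H262F', 'I568M', 'K70R', 'Q61R', 'W68D', 'Y879C'] ∩ ['D891C', 'I568M', 'I814H', 'Q61R'] = ['D891C', 'I568M', 'Q61R']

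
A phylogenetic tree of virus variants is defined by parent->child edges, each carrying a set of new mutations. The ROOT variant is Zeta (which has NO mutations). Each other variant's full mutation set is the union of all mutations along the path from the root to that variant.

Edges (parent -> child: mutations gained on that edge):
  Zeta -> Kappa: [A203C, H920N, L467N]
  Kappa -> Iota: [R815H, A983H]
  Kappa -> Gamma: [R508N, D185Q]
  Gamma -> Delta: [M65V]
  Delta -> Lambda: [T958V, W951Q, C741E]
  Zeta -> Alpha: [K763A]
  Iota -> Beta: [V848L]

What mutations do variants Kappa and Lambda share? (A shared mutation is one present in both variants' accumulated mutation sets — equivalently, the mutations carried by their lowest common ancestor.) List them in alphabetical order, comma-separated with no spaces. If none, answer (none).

Accumulating mutations along path to Kappa:
  At Zeta: gained [] -> total []
  At Kappa: gained ['A203C', 'H920N', 'L467N'] -> total ['A203C', 'H920N', 'L467N']
Mutations(Kappa) = ['A203C', 'H920N', 'L467N']
Accumulating mutations along path to Lambda:
  At Zeta: gained [] -> total []
  At Kappa: gained ['A203C', 'H920N', 'L467N'] -> total ['A203C', 'H920N', 'L467N']
  At Gamma: gained ['R508N', 'D185Q'] -> total ['A203C', 'D185Q', 'H920N', 'L467N', 'R508N']
  At Delta: gained ['M65V'] -> total ['A203C', 'D185Q', 'H920N', 'L467N', 'M65V', 'R508N']
  At Lambda: gained ['T958V', 'W951Q', 'C741E'] -> total ['A203C', 'C741E', 'D185Q', 'H920N', 'L467N', 'M65V', 'R508N', 'T958V', 'W951Q']
Mutations(Lambda) = ['A203C', 'C741E', 'D185Q', 'H920N', 'L467N', 'M65V', 'R508N', 'T958V', 'W951Q']
Intersection: ['A203C', 'H920N', 'L467N'] ∩ ['A203C', 'C741E', 'D185Q', 'H920N', 'L467N', 'M65V', 'R508N', 'T958V', 'W951Q'] = ['A203C', 'H920N', 'L467N']

Answer: A203C,H920N,L467N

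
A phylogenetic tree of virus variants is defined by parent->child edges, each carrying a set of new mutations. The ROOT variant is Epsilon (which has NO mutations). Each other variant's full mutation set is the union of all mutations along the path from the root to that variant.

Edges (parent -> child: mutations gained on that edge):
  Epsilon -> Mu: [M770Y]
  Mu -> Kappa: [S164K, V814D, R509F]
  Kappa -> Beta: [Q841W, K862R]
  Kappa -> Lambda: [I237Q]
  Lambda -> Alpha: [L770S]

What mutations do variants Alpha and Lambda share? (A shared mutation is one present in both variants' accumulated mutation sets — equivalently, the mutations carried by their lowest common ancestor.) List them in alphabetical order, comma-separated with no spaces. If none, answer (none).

Answer: I237Q,M770Y,R509F,S164K,V814D

Derivation:
Accumulating mutations along path to Alpha:
  At Epsilon: gained [] -> total []
  At Mu: gained ['M770Y'] -> total ['M770Y']
  At Kappa: gained ['S164K', 'V814D', 'R509F'] -> total ['M770Y', 'R509F', 'S164K', 'V814D']
  At Lambda: gained ['I237Q'] -> total ['I237Q', 'M770Y', 'R509F', 'S164K', 'V814D']
  At Alpha: gained ['L770S'] -> total ['I237Q', 'L770S', 'M770Y', 'R509F', 'S164K', 'V814D']
Mutations(Alpha) = ['I237Q', 'L770S', 'M770Y', 'R509F', 'S164K', 'V814D']
Accumulating mutations along path to Lambda:
  At Epsilon: gained [] -> total []
  At Mu: gained ['M770Y'] -> total ['M770Y']
  At Kappa: gained ['S164K', 'V814D', 'R509F'] -> total ['M770Y', 'R509F', 'S164K', 'V814D']
  At Lambda: gained ['I237Q'] -> total ['I237Q', 'M770Y', 'R509F', 'S164K', 'V814D']
Mutations(Lambda) = ['I237Q', 'M770Y', 'R509F', 'S164K', 'V814D']
Intersection: ['I237Q', 'L770S', 'M770Y', 'R509F', 'S164K', 'V814D'] ∩ ['I237Q', 'M770Y', 'R509F', 'S164K', 'V814D'] = ['I237Q', 'M770Y', 'R509F', 'S164K', 'V814D']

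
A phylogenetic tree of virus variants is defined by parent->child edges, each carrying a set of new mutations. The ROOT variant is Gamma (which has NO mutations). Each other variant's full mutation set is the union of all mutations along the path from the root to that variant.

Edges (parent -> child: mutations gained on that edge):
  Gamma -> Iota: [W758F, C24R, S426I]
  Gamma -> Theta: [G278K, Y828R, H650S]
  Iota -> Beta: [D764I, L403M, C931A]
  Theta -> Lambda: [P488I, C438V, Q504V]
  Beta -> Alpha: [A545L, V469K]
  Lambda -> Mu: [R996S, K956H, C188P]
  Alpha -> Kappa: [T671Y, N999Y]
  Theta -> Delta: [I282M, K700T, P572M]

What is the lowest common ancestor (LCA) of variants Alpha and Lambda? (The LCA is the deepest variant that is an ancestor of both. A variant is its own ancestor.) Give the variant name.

Answer: Gamma

Derivation:
Path from root to Alpha: Gamma -> Iota -> Beta -> Alpha
  ancestors of Alpha: {Gamma, Iota, Beta, Alpha}
Path from root to Lambda: Gamma -> Theta -> Lambda
  ancestors of Lambda: {Gamma, Theta, Lambda}
Common ancestors: {Gamma}
Walk up from Lambda: Lambda (not in ancestors of Alpha), Theta (not in ancestors of Alpha), Gamma (in ancestors of Alpha)
Deepest common ancestor (LCA) = Gamma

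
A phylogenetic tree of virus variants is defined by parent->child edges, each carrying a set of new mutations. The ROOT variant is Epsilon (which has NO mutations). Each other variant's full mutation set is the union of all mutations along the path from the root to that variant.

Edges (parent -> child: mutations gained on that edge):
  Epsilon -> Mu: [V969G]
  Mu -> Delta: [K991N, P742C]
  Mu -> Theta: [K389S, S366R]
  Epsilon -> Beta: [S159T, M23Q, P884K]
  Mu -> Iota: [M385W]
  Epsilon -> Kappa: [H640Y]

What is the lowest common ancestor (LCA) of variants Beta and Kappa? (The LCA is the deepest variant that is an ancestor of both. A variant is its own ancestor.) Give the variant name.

Path from root to Beta: Epsilon -> Beta
  ancestors of Beta: {Epsilon, Beta}
Path from root to Kappa: Epsilon -> Kappa
  ancestors of Kappa: {Epsilon, Kappa}
Common ancestors: {Epsilon}
Walk up from Kappa: Kappa (not in ancestors of Beta), Epsilon (in ancestors of Beta)
Deepest common ancestor (LCA) = Epsilon

Answer: Epsilon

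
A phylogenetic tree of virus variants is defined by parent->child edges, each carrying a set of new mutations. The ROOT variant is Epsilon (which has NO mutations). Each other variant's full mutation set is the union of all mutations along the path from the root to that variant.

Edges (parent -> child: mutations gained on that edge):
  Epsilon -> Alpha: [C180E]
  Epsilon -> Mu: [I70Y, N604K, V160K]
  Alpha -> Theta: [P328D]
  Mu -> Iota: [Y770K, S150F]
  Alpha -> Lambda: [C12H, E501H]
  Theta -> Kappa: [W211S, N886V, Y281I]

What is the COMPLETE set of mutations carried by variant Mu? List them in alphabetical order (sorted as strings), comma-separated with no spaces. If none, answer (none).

At Epsilon: gained [] -> total []
At Mu: gained ['I70Y', 'N604K', 'V160K'] -> total ['I70Y', 'N604K', 'V160K']

Answer: I70Y,N604K,V160K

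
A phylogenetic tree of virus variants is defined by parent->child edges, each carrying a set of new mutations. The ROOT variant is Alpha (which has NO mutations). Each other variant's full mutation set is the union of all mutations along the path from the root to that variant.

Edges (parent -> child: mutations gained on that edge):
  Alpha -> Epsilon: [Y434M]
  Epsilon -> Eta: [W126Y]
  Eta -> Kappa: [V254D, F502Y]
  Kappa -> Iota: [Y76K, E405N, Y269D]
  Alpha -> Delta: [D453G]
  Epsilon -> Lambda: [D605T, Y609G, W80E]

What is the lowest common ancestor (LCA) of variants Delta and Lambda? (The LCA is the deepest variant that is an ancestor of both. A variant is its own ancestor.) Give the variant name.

Answer: Alpha

Derivation:
Path from root to Delta: Alpha -> Delta
  ancestors of Delta: {Alpha, Delta}
Path from root to Lambda: Alpha -> Epsilon -> Lambda
  ancestors of Lambda: {Alpha, Epsilon, Lambda}
Common ancestors: {Alpha}
Walk up from Lambda: Lambda (not in ancestors of Delta), Epsilon (not in ancestors of Delta), Alpha (in ancestors of Delta)
Deepest common ancestor (LCA) = Alpha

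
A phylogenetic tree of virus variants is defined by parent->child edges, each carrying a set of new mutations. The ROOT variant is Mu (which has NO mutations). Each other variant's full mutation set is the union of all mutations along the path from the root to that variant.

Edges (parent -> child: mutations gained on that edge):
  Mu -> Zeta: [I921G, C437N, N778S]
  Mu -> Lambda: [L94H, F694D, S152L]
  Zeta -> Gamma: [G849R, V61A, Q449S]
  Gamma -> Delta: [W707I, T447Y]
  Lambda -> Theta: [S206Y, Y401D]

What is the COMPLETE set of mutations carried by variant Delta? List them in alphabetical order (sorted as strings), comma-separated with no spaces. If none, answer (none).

Answer: C437N,G849R,I921G,N778S,Q449S,T447Y,V61A,W707I

Derivation:
At Mu: gained [] -> total []
At Zeta: gained ['I921G', 'C437N', 'N778S'] -> total ['C437N', 'I921G', 'N778S']
At Gamma: gained ['G849R', 'V61A', 'Q449S'] -> total ['C437N', 'G849R', 'I921G', 'N778S', 'Q449S', 'V61A']
At Delta: gained ['W707I', 'T447Y'] -> total ['C437N', 'G849R', 'I921G', 'N778S', 'Q449S', 'T447Y', 'V61A', 'W707I']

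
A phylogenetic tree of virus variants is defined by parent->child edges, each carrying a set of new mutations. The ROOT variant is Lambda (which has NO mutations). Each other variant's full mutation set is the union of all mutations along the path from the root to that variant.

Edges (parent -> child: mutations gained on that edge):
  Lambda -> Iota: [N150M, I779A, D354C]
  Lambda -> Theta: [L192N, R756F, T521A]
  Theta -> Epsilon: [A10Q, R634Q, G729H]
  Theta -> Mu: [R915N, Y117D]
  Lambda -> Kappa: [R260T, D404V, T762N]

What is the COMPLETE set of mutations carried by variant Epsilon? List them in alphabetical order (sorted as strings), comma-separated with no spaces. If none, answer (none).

At Lambda: gained [] -> total []
At Theta: gained ['L192N', 'R756F', 'T521A'] -> total ['L192N', 'R756F', 'T521A']
At Epsilon: gained ['A10Q', 'R634Q', 'G729H'] -> total ['A10Q', 'G729H', 'L192N', 'R634Q', 'R756F', 'T521A']

Answer: A10Q,G729H,L192N,R634Q,R756F,T521A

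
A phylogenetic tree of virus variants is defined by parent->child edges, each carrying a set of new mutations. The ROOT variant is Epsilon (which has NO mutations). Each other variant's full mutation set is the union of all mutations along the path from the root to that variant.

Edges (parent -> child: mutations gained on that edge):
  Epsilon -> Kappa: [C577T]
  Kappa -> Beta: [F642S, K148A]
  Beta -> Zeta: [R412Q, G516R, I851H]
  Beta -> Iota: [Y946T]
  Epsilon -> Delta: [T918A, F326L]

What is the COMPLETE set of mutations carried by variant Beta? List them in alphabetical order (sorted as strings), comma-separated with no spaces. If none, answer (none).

At Epsilon: gained [] -> total []
At Kappa: gained ['C577T'] -> total ['C577T']
At Beta: gained ['F642S', 'K148A'] -> total ['C577T', 'F642S', 'K148A']

Answer: C577T,F642S,K148A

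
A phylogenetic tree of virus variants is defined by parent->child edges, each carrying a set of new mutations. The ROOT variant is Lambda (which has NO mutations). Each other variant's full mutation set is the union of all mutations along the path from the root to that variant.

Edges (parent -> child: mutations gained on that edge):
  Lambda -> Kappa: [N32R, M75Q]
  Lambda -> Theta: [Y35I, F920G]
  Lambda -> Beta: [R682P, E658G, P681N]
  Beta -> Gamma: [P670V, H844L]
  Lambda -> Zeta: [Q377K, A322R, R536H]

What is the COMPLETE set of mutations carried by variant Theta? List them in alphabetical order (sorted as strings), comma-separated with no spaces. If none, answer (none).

At Lambda: gained [] -> total []
At Theta: gained ['Y35I', 'F920G'] -> total ['F920G', 'Y35I']

Answer: F920G,Y35I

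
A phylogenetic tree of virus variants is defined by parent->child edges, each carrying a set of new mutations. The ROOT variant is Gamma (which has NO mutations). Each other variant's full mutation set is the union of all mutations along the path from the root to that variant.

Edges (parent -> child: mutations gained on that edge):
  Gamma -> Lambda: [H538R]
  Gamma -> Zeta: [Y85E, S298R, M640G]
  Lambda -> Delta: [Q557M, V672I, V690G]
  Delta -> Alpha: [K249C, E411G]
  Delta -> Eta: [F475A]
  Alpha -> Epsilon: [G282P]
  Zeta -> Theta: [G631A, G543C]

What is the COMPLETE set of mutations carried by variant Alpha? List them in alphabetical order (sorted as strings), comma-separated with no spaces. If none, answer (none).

Answer: E411G,H538R,K249C,Q557M,V672I,V690G

Derivation:
At Gamma: gained [] -> total []
At Lambda: gained ['H538R'] -> total ['H538R']
At Delta: gained ['Q557M', 'V672I', 'V690G'] -> total ['H538R', 'Q557M', 'V672I', 'V690G']
At Alpha: gained ['K249C', 'E411G'] -> total ['E411G', 'H538R', 'K249C', 'Q557M', 'V672I', 'V690G']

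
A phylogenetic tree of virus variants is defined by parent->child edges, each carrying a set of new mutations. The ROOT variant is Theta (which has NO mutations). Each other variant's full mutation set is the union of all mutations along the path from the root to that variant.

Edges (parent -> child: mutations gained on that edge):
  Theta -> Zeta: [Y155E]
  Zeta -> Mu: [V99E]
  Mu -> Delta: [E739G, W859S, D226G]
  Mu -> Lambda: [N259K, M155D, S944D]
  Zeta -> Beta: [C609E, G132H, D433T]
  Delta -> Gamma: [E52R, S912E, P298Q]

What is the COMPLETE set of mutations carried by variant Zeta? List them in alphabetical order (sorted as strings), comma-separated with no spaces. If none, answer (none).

At Theta: gained [] -> total []
At Zeta: gained ['Y155E'] -> total ['Y155E']

Answer: Y155E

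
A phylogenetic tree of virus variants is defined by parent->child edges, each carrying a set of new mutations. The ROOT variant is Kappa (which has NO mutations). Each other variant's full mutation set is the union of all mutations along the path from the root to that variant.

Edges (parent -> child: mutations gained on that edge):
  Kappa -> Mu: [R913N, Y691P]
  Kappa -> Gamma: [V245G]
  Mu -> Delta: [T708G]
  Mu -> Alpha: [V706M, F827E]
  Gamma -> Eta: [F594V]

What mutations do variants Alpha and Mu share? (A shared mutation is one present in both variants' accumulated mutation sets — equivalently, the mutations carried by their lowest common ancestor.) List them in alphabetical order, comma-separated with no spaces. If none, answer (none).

Answer: R913N,Y691P

Derivation:
Accumulating mutations along path to Alpha:
  At Kappa: gained [] -> total []
  At Mu: gained ['R913N', 'Y691P'] -> total ['R913N', 'Y691P']
  At Alpha: gained ['V706M', 'F827E'] -> total ['F827E', 'R913N', 'V706M', 'Y691P']
Mutations(Alpha) = ['F827E', 'R913N', 'V706M', 'Y691P']
Accumulating mutations along path to Mu:
  At Kappa: gained [] -> total []
  At Mu: gained ['R913N', 'Y691P'] -> total ['R913N', 'Y691P']
Mutations(Mu) = ['R913N', 'Y691P']
Intersection: ['F827E', 'R913N', 'V706M', 'Y691P'] ∩ ['R913N', 'Y691P'] = ['R913N', 'Y691P']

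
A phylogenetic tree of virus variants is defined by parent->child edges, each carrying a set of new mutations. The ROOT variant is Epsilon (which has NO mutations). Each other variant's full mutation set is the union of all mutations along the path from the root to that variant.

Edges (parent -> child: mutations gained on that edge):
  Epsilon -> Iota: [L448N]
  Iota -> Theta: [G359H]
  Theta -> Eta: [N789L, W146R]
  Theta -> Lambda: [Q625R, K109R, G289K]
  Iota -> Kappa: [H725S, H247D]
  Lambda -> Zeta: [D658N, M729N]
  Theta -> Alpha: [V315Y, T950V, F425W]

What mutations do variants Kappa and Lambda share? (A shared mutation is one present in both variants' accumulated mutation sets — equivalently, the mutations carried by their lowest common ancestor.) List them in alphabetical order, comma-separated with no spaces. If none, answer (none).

Accumulating mutations along path to Kappa:
  At Epsilon: gained [] -> total []
  At Iota: gained ['L448N'] -> total ['L448N']
  At Kappa: gained ['H725S', 'H247D'] -> total ['H247D', 'H725S', 'L448N']
Mutations(Kappa) = ['H247D', 'H725S', 'L448N']
Accumulating mutations along path to Lambda:
  At Epsilon: gained [] -> total []
  At Iota: gained ['L448N'] -> total ['L448N']
  At Theta: gained ['G359H'] -> total ['G359H', 'L448N']
  At Lambda: gained ['Q625R', 'K109R', 'G289K'] -> total ['G289K', 'G359H', 'K109R', 'L448N', 'Q625R']
Mutations(Lambda) = ['G289K', 'G359H', 'K109R', 'L448N', 'Q625R']
Intersection: ['H247D', 'H725S', 'L448N'] ∩ ['G289K', 'G359H', 'K109R', 'L448N', 'Q625R'] = ['L448N']

Answer: L448N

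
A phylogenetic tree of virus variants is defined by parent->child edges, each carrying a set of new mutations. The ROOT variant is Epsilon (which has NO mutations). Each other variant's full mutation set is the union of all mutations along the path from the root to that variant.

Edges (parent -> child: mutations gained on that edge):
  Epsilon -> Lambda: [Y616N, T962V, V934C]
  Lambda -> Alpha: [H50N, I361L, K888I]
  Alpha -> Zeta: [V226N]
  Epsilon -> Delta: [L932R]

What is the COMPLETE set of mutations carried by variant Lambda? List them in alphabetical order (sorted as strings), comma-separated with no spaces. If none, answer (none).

At Epsilon: gained [] -> total []
At Lambda: gained ['Y616N', 'T962V', 'V934C'] -> total ['T962V', 'V934C', 'Y616N']

Answer: T962V,V934C,Y616N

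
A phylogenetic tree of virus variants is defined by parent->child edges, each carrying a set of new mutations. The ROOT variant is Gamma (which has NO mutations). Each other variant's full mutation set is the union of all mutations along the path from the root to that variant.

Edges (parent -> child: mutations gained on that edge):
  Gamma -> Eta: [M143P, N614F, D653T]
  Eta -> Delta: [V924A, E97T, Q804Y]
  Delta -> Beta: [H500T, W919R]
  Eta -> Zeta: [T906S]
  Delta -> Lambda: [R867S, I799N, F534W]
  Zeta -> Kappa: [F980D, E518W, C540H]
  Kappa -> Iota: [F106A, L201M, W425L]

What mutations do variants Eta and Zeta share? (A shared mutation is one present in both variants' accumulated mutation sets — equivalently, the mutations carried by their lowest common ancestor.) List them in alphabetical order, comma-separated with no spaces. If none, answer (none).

Answer: D653T,M143P,N614F

Derivation:
Accumulating mutations along path to Eta:
  At Gamma: gained [] -> total []
  At Eta: gained ['M143P', 'N614F', 'D653T'] -> total ['D653T', 'M143P', 'N614F']
Mutations(Eta) = ['D653T', 'M143P', 'N614F']
Accumulating mutations along path to Zeta:
  At Gamma: gained [] -> total []
  At Eta: gained ['M143P', 'N614F', 'D653T'] -> total ['D653T', 'M143P', 'N614F']
  At Zeta: gained ['T906S'] -> total ['D653T', 'M143P', 'N614F', 'T906S']
Mutations(Zeta) = ['D653T', 'M143P', 'N614F', 'T906S']
Intersection: ['D653T', 'M143P', 'N614F'] ∩ ['D653T', 'M143P', 'N614F', 'T906S'] = ['D653T', 'M143P', 'N614F']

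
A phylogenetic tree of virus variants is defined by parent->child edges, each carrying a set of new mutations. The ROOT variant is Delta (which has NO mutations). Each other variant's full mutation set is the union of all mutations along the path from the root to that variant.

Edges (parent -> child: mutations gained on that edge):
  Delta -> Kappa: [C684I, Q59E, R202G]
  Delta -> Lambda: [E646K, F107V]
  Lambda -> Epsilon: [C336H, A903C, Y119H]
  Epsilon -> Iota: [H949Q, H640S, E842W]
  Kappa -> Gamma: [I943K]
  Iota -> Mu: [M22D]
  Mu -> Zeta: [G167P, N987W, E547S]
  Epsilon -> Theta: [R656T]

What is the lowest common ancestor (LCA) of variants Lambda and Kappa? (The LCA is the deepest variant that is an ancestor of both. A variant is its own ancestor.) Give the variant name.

Answer: Delta

Derivation:
Path from root to Lambda: Delta -> Lambda
  ancestors of Lambda: {Delta, Lambda}
Path from root to Kappa: Delta -> Kappa
  ancestors of Kappa: {Delta, Kappa}
Common ancestors: {Delta}
Walk up from Kappa: Kappa (not in ancestors of Lambda), Delta (in ancestors of Lambda)
Deepest common ancestor (LCA) = Delta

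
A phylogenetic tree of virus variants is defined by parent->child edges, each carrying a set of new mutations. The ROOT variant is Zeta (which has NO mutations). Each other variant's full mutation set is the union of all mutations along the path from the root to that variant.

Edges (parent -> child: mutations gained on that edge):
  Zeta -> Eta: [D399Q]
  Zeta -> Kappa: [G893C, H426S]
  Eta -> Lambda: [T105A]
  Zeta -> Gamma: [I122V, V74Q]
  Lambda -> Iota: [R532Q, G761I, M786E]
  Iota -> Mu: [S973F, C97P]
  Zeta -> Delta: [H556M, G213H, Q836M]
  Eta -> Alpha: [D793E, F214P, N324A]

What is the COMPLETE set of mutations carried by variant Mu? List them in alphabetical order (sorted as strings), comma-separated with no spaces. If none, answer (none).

Answer: C97P,D399Q,G761I,M786E,R532Q,S973F,T105A

Derivation:
At Zeta: gained [] -> total []
At Eta: gained ['D399Q'] -> total ['D399Q']
At Lambda: gained ['T105A'] -> total ['D399Q', 'T105A']
At Iota: gained ['R532Q', 'G761I', 'M786E'] -> total ['D399Q', 'G761I', 'M786E', 'R532Q', 'T105A']
At Mu: gained ['S973F', 'C97P'] -> total ['C97P', 'D399Q', 'G761I', 'M786E', 'R532Q', 'S973F', 'T105A']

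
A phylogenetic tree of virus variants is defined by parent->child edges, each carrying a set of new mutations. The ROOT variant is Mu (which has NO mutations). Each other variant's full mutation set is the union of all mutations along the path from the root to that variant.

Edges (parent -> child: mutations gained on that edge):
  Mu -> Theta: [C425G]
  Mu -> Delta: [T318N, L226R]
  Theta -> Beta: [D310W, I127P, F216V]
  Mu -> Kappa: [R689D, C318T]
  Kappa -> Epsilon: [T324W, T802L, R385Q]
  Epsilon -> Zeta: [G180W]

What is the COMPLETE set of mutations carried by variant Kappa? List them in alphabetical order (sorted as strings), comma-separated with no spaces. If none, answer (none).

At Mu: gained [] -> total []
At Kappa: gained ['R689D', 'C318T'] -> total ['C318T', 'R689D']

Answer: C318T,R689D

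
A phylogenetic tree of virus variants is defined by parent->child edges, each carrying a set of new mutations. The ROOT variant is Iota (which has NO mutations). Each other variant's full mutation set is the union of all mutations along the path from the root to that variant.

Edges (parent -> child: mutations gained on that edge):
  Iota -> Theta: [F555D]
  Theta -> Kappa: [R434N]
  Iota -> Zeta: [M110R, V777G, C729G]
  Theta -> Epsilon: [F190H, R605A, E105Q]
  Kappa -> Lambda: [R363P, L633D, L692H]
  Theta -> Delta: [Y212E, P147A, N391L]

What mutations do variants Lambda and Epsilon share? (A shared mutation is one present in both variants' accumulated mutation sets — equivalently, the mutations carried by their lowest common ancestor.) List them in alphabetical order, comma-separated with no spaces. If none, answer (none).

Answer: F555D

Derivation:
Accumulating mutations along path to Lambda:
  At Iota: gained [] -> total []
  At Theta: gained ['F555D'] -> total ['F555D']
  At Kappa: gained ['R434N'] -> total ['F555D', 'R434N']
  At Lambda: gained ['R363P', 'L633D', 'L692H'] -> total ['F555D', 'L633D', 'L692H', 'R363P', 'R434N']
Mutations(Lambda) = ['F555D', 'L633D', 'L692H', 'R363P', 'R434N']
Accumulating mutations along path to Epsilon:
  At Iota: gained [] -> total []
  At Theta: gained ['F555D'] -> total ['F555D']
  At Epsilon: gained ['F190H', 'R605A', 'E105Q'] -> total ['E105Q', 'F190H', 'F555D', 'R605A']
Mutations(Epsilon) = ['E105Q', 'F190H', 'F555D', 'R605A']
Intersection: ['F555D', 'L633D', 'L692H', 'R363P', 'R434N'] ∩ ['E105Q', 'F190H', 'F555D', 'R605A'] = ['F555D']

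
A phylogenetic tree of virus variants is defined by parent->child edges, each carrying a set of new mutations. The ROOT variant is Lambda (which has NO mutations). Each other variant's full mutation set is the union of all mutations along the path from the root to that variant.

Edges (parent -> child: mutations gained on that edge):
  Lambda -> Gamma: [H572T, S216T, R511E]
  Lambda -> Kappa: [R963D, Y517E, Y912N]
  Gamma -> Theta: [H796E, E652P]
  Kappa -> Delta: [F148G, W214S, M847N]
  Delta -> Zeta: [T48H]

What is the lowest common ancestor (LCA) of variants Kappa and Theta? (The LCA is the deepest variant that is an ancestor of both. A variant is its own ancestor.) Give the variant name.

Path from root to Kappa: Lambda -> Kappa
  ancestors of Kappa: {Lambda, Kappa}
Path from root to Theta: Lambda -> Gamma -> Theta
  ancestors of Theta: {Lambda, Gamma, Theta}
Common ancestors: {Lambda}
Walk up from Theta: Theta (not in ancestors of Kappa), Gamma (not in ancestors of Kappa), Lambda (in ancestors of Kappa)
Deepest common ancestor (LCA) = Lambda

Answer: Lambda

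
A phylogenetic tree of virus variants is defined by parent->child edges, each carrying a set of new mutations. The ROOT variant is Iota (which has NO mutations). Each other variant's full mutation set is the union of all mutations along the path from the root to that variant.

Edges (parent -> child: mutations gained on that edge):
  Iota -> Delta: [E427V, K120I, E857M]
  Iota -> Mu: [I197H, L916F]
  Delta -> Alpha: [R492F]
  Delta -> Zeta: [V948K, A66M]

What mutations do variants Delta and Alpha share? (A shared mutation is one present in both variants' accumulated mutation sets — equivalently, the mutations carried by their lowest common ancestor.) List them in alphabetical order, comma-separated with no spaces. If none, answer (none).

Answer: E427V,E857M,K120I

Derivation:
Accumulating mutations along path to Delta:
  At Iota: gained [] -> total []
  At Delta: gained ['E427V', 'K120I', 'E857M'] -> total ['E427V', 'E857M', 'K120I']
Mutations(Delta) = ['E427V', 'E857M', 'K120I']
Accumulating mutations along path to Alpha:
  At Iota: gained [] -> total []
  At Delta: gained ['E427V', 'K120I', 'E857M'] -> total ['E427V', 'E857M', 'K120I']
  At Alpha: gained ['R492F'] -> total ['E427V', 'E857M', 'K120I', 'R492F']
Mutations(Alpha) = ['E427V', 'E857M', 'K120I', 'R492F']
Intersection: ['E427V', 'E857M', 'K120I'] ∩ ['E427V', 'E857M', 'K120I', 'R492F'] = ['E427V', 'E857M', 'K120I']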